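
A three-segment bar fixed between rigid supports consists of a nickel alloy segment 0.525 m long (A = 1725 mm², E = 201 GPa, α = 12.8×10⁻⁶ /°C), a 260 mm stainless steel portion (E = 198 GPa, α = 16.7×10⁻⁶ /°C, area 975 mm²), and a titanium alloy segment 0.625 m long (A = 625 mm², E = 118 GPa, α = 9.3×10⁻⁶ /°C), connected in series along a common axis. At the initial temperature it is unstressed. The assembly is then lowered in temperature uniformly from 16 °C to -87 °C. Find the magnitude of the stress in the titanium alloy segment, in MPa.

σ ≈ 245 MPa (tensile)

With the walls removed the bar would change length by δ_free = Σ αᵢΔT Lᵢ = 12.8×10⁻⁶×103×525 + 16.7×10⁻⁶×103×260 + 9.3×10⁻⁶×103×625 = 1.738 mm.
Since the ends are fixed, an axial force P builds up, equal in every segment, with P · Σ Lᵢ/(AᵢEᵢ) = δ_free.
The series flexibility is Σ Lᵢ/(AᵢEᵢ) = 525/(1725×201×10³) + 260/(975×198×10³) + 625/(625×118×10³) = 1.134×10⁻⁵ mm/N.
So P = 1.738 / 1.134×10⁻⁵ = 153.3 kN, tensile.
σ_{titanium alloy} = P / A = 153300 / 625 = 245.3 MPa.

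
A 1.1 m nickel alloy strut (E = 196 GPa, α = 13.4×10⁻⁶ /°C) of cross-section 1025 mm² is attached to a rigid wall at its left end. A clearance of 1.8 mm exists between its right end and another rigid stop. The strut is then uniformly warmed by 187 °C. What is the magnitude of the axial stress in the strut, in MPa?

σ ≈ 170 MPa (compressive)

Free thermal elongation = αΔT L = 13.4×10⁻⁶ × 187 × 1100 = 2.756 mm.
After closing the 1.8 mm clearance, 2.756 − 1.8 = 0.9564 mm of expansion remains to be suppressed by the wall.
Compatibility: PL/(AE) = 0.9564 mm, so σ = P/A = E × (0.9564/1100) = 170.4 MPa.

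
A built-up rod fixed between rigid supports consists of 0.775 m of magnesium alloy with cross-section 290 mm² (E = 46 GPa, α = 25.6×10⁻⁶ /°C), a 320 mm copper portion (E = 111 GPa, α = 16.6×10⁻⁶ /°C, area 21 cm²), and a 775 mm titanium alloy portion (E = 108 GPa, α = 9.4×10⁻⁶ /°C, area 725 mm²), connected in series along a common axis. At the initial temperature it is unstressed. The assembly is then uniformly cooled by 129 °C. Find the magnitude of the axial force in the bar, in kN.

Free thermal contraction of the whole bar: Σ αᵢΔT Lᵢ = 25.6×10⁻⁶×129×775 + 16.6×10⁻⁶×129×320 + 9.4×10⁻⁶×129×775 = 4.184 mm.
The walls prevent any net length change, so an axial force P (same in every segment) develops. Compatibility: P · Σ Lᵢ/(AᵢEᵢ) = δ_free.
The series flexibility is Σ Lᵢ/(AᵢEᵢ) = 775/(290×46×10³) + 320/(2100×111×10³) + 775/(725×108×10³) = 6.937×10⁻⁵ mm/N.
So P = 4.184 / 6.937×10⁻⁵ = 60.32 kN, tensile.

P ≈ 60.3 kN (tensile)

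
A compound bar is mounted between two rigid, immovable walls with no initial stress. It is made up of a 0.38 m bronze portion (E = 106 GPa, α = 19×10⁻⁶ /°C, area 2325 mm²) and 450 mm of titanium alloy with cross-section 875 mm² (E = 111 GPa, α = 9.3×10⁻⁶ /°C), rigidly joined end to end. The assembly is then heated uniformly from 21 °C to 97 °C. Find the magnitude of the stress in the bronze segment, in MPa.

Free thermal expansion of the whole bar: Σ αᵢΔT Lᵢ = 19×10⁻⁶×76×380 + 9.3×10⁻⁶×76×450 = 0.8668 mm.
The walls prevent any net length change, so an axial force P (same in every segment) develops. Compatibility: P · Σ Lᵢ/(AᵢEᵢ) = δ_free.
The series flexibility is Σ Lᵢ/(AᵢEᵢ) = 380/(2325×106×10³) + 450/(875×111×10³) = 6.175×10⁻⁶ mm/N.
Hence P = δ_free / Σ(L/AE) = 0.8668/6.175×10⁻⁶ = 140.4 kN (compressive).
σ_{bronze} = P / A = 140400 / 2325 = 60.37 MPa.

σ ≈ 60.4 MPa (compressive)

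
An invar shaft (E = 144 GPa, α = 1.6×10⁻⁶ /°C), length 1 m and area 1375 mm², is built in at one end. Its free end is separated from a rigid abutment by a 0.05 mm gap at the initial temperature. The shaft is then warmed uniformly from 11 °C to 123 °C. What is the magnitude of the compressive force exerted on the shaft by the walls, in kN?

P ≈ 25.6 kN

If the wall were absent the shaft would grow by αΔT L = 1.6×10⁻⁶ × 112 × 1000 = 0.1792 mm.
The gap closes (δ_free > 0.05 mm) and the wall then resists a further 0.1792 − 0.05 = 0.1292 mm of expansion.
That suppressed elongation corresponds to σ = E·Δ/L = 144×10³ × 0.1292/1000 = 18.6 MPa.
Force on the wall = σA = 18.6 × 1375 mm² = 25.58 kN.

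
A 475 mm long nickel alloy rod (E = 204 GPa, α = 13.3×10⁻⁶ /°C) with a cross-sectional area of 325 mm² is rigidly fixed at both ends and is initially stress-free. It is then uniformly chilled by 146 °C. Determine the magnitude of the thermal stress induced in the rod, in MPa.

σ ≈ 396 MPa (tensile)

The supports are rigid, so the total axial strain is zero. The restrained thermal strain is ε = αΔT = 13.3×10⁻⁶ × 146 = 1941.8×10⁻⁶.
The stress required to suppress this strain is σ = Eε = 204×10³ × 1941.8×10⁻⁶ = 396.1 MPa, tensile since the rod is trying to contract.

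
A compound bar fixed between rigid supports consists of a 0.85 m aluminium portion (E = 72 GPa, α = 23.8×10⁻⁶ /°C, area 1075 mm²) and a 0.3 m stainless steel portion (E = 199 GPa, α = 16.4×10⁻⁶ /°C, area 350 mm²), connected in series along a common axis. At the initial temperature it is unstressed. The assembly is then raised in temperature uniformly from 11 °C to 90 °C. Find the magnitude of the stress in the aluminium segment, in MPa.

σ ≈ 121 MPa (compressive)

Free thermal expansion of the whole bar: Σ αᵢΔT Lᵢ = 23.8×10⁻⁶×79×850 + 16.4×10⁻⁶×79×300 = 1.987 mm.
The walls prevent any net length change, so an axial force P (same in every segment) develops. Compatibility: P · Σ Lᵢ/(AᵢEᵢ) = δ_free.
The series flexibility is Σ Lᵢ/(AᵢEᵢ) = 850/(1075×72×10³) + 300/(350×199×10³) = 1.529×10⁻⁵ mm/N.
P = 1.987 / 1.529×10⁻⁵ = 130000 N = 130 kN, compressive.
σ_{aluminium} = P / A = 130000 / 1075 = 120.9 MPa.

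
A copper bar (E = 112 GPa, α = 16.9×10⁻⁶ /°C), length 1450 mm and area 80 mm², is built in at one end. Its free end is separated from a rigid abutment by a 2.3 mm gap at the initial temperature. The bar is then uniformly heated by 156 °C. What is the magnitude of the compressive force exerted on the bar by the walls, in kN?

Free thermal elongation = αΔT L = 16.9×10⁻⁶ × 156 × 1450 = 3.823 mm.
After closing the 2.3 mm clearance, 3.823 − 2.3 = 1.523 mm of expansion remains to be suppressed by the wall.
That suppressed elongation corresponds to σ = E·Δ/L = 112×10³ × 1.523/1450 = 117.6 MPa.
Force on the wall = σA = 117.6 × 80 mm² = 9.41 kN.

P ≈ 9.41 kN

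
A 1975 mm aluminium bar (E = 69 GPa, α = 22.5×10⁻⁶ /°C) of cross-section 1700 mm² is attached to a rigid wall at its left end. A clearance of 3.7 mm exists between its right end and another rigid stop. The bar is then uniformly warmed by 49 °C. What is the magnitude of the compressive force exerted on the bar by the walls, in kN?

If the wall were absent the bar would grow by αΔT L = 22.5×10⁻⁶ × 49 × 1975 = 2.177 mm.
Since δ_free = 2.18 mm is less than the 3.7 mm gap, the bar never touches the wall. No axial force develops.

P ≈ 0 kN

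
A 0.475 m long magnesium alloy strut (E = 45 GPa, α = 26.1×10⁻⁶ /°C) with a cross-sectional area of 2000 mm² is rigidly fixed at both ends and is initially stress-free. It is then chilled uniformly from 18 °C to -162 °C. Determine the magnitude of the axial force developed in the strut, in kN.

P ≈ 423 kN (tensile)

The ends cannot move, so σ = EαΔT = 45×10³ × 26.1×10⁻⁶ × 180 = 211.4 MPa.
P = AEαΔT = 2000 × 45×10³ × 26.1×10⁻⁶ × 180 = 422.8 kN (tensile).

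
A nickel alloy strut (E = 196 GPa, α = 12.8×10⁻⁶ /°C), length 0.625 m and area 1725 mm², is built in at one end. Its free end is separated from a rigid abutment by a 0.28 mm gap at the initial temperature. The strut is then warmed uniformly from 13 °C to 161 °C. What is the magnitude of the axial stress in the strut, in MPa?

σ ≈ 283 MPa (compressive)

Free thermal elongation = αΔT L = 12.8×10⁻⁶ × 148 × 625 = 1.184 mm.
The gap closes (δ_free > 0.28 mm) and the wall then resists a further 1.184 − 0.28 = 0.904 mm of expansion.
Compatibility: PL/(AE) = 0.904 mm, so σ = P/A = E × (0.904/625) = 283.5 MPa.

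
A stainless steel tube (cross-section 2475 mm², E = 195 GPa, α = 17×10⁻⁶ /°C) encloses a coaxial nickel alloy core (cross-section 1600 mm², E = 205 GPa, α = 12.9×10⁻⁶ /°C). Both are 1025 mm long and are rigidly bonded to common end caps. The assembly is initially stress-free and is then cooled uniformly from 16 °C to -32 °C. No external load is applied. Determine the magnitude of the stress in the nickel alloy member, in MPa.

Both members must finish at the same length. With the larger α, the stainless steel tends to over-contract; the plates restrain it, putting the stainless steel in tension and the nickel alloy in compression. With no external load the two internal forces are equal and opposite, magnitude P.
Equating the net (thermal + elastic) strains gives |α₁ − α₂|·ΔT = P·[1/(A₁E₁) + 1/(A₂E₂)].
|α₁ − α₂|·ΔT = 4.1×10⁻⁶ × 48 = 0.0001968.
1/(A₁E₁) + 1/(A₂E₂) = 1/(2475×195×10³) + 1/(1600×205×10³) = 5.121×10⁻⁹ N⁻¹.
P = 0.0001968 / 5.121×10⁻⁹ = 38430 N = 38.43 kN.
σ_{nickel alloy} = P/A₂ = 38430/1600 = 24.02 MPa, compressive.

σ ≈ 24 MPa (compressive)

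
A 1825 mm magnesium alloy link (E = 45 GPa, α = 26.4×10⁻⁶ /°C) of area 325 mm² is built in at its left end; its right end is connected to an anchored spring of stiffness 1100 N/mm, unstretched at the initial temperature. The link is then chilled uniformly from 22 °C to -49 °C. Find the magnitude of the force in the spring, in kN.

P ≈ 3.31 kN

Free thermal contraction: δ_free = αΔT L = 26.4×10⁻⁶ × 71 × 1825 = 3.421 mm.
Let P be the tensile force in the spring. The link extends elastically by PL/(AE) and the spring stretches by P/k; together these equal δ_free.
So P = δ_free / [L/(AE) + 1/k] = 3.421 / [ 1825/(325×45×10³) + 1/(1100) ].
P = 3.421 / 0.001034 = 3309 N.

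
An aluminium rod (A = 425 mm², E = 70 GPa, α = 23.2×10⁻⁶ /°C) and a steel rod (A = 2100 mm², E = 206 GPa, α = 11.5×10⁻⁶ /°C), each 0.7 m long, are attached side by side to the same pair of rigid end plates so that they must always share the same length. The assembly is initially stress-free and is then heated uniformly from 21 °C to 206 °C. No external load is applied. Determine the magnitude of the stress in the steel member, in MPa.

σ ≈ 28.7 MPa (tensile)

Equilibrium of a rigid end plate with no external load gives equal and opposite internal forces ±P in the two members. Since α_{aluminium} > α_{steel}, heating drives the aluminium into compression and the steel into tension.
Compatibility of the two members (thermal + elastic change equal): (α₁ − α₂)ΔT = P·[1/(A₁E₁) + 1/(A₂E₂)].
|α₁ − α₂|·ΔT = 11.7×10⁻⁶ × 185 = 0.002164.
1/(A₁E₁) + 1/(A₂E₂) = 1/(425×70×10³) + 1/(2100×206×10³) = 3.593×10⁻⁸ N⁻¹.
So P = 0.002164 / 3.593×10⁻⁸ = 60.25 kN.
σ_{steel} = P/A₂ = 60250/2100 = 28.69 MPa, tensile.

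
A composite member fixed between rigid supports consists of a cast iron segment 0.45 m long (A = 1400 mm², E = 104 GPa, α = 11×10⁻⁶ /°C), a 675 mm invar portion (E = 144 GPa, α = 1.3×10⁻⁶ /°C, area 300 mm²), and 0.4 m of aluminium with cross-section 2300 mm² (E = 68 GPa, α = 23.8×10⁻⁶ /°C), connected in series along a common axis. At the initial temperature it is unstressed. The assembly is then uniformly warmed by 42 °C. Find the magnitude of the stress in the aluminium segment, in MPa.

σ ≈ 13.2 MPa (compressive)

If the supports were absent, the total length change would be Σ αᵢΔT Lᵢ = 11×10⁻⁶×42×450 + 1.3×10⁻⁶×42×675 + 23.8×10⁻⁶×42×400 = 0.6446 mm.
The walls prevent any net length change, so an axial force P (same in every segment) develops. Compatibility: P · Σ Lᵢ/(AᵢEᵢ) = δ_free.
Σ Lᵢ/(AᵢEᵢ) = 450/(1400×104×10³) + 675/(300×144×10³) + 400/(2300×68×10³) = 2.127×10⁻⁵ mm/N.
P = 0.6446 / 2.127×10⁻⁵ = 30300 N = 30.3 kN, compressive.
σ_{aluminium} = P / A = 30300 / 2300 = 13.17 MPa.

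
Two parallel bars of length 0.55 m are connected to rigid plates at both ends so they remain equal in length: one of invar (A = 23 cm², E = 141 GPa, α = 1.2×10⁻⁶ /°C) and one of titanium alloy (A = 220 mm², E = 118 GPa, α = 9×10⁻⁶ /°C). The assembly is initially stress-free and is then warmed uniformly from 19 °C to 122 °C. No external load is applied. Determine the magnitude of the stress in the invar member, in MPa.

Both members must finish at the same length. With the larger α, the titanium alloy tends to over-expand; the plates restrain it, putting the titanium alloy in compression and the invar in tension. With no external load the two internal forces are equal and opposite, magnitude P.
Setting the final lengths equal and cancelling L: (α₁ − α₂)ΔT = P/(A₁E₁) + P/(A₂E₂).
|α₁ − α₂|·ΔT = 7.8×10⁻⁶ × 103 = 0.0008034.
1/(A₁E₁) + 1/(A₂E₂) = 1/(2300×141×10³) + 1/(220×118×10³) = 4.16×10⁻⁸ N⁻¹.
So P = 0.0008034 / 4.16×10⁻⁸ = 19.31 kN.
σ_{invar} = P/A₁ = 19310/2300 = 8.396 MPa, tensile.

σ ≈ 8.4 MPa (tensile)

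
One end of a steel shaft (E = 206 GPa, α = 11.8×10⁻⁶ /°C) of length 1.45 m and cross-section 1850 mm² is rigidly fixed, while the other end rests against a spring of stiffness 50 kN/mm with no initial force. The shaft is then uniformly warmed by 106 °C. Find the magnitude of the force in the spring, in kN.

The unrestrained thermal change is αΔT L = 11.8×10⁻⁶ × 106 × 1450 = 1.814 mm.
With a force P in the spring, the elastic change of the shaft is PL/(AE) and that of the spring is P/k; compatibility requires their sum to equal δ_free.
P [ L/(AE) + 1/k ] = δ_free → P [ 1450/(1850×206×10³) + 1/(50×10³) ] = 1.814.
P = 1.814 / 2.38×10⁻⁵ = 76190 N.

P ≈ 76.2 kN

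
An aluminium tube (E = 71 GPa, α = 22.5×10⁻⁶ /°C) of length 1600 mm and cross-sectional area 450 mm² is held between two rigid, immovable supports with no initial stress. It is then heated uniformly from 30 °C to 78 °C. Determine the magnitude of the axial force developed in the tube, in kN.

P ≈ 34.5 kN (compressive)

Full restraint means ε = 0, so the stress is σ = EαΔT = 71×10³ × 22.5×10⁻⁶ × 48 = 76.68 MPa.
Axial force P = σA = 76.68 × 450 = 34510 N = 34.51 kN, compressive.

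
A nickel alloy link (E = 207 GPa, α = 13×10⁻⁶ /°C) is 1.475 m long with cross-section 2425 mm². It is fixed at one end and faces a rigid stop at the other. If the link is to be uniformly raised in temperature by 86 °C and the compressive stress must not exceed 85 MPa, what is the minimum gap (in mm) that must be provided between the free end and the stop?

With no wall the link would lengthen by αΔT L = 13×10⁻⁶ × 86 × 1475 = 1.649 mm.
At the allowable stress the elastic shortening the wall may impose is σL/E = 85 × 1475 / (207×10³) = 0.6057 mm.
So the gap has to take up the difference, g_min = δ_free − σL/E = 1.649 − 0.6057 = 1.043 mm.

g ≈ 1.04 mm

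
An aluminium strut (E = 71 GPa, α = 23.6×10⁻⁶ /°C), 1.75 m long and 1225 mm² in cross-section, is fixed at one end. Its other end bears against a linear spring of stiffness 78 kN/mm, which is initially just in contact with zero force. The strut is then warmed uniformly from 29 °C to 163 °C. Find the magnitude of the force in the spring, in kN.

P ≈ 168 kN

The unrestrained thermal change is αΔT L = 23.6×10⁻⁶ × 134 × 1750 = 5.534 mm.
With a force P in the spring, the elastic change of the strut is PL/(AE) and that of the spring is P/k; compatibility requires their sum to equal δ_free.
So P = δ_free / [L/(AE) + 1/k] = 5.534 / [ 1750/(1225×71×10³) + 1/(78×10³) ].
P = 5.534 / 3.294×10⁻⁵ = 168000 N.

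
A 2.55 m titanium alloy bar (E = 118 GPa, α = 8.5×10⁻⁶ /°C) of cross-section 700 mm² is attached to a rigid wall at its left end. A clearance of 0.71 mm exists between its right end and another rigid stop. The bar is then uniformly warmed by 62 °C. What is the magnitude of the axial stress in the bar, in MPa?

Unrestrained expansion: δ_free = αΔT L = 8.5×10⁻⁶ × 62 × 2550 = 1.344 mm.
This exceeds the 0.71 mm gap, so the wall pushes back. The portion of expansion that must be recovered elastically is δ_free − gap = 1.344 − 0.71 = 0.6339 mm.
Compatibility: PL/(AE) = 0.6339 mm, so σ = P/A = E × (0.6339/2550) = 29.33 MPa.

σ ≈ 29.3 MPa (compressive)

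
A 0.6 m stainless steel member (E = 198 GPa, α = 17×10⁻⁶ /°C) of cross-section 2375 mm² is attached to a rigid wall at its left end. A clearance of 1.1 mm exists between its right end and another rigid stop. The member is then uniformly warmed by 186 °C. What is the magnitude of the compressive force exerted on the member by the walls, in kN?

P ≈ 625 kN

Unrestrained expansion: δ_free = αΔT L = 17×10⁻⁶ × 186 × 600 = 1.897 mm.
The gap closes (δ_free > 1.1 mm) and the wall then resists a further 1.897 − 1.1 = 0.7972 mm of expansion.
Compatibility: PL/(AE) = 0.7972 mm, so σ = P/A = E × (0.7972/600) = 263.1 MPa.
P = σA = 263.1 × 2375 = 624.8 kN.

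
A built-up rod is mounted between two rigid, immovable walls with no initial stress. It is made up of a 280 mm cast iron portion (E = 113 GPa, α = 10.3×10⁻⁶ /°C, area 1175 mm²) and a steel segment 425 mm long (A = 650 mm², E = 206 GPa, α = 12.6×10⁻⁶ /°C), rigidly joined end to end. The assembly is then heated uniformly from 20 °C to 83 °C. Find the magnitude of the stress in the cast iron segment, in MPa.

σ ≈ 83.6 MPa (compressive)

With the walls removed the bar would change length by δ_free = Σ αᵢΔT Lᵢ = 10.3×10⁻⁶×63×280 + 12.6×10⁻⁶×63×425 = 0.5191 mm.
Since the ends are fixed, an axial force P builds up, equal in every segment, with P · Σ Lᵢ/(AᵢEᵢ) = δ_free.
The series flexibility is Σ Lᵢ/(AᵢEᵢ) = 280/(1175×113×10³) + 425/(650×206×10³) = 5.283×10⁻⁶ mm/N.
P = 0.5191 / 5.283×10⁻⁶ = 98250 N = 98.25 kN, compressive.
σ_{cast iron} = P / A = 98250 / 1175 = 83.62 MPa.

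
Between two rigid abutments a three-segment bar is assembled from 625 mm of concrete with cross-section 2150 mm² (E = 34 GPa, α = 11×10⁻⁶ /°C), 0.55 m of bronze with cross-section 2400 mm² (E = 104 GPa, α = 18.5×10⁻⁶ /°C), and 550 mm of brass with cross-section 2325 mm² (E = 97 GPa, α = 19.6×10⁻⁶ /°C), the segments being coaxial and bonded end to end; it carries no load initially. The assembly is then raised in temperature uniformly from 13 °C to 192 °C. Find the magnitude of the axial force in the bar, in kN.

With the walls removed the bar would change length by δ_free = Σ αᵢΔT Lᵢ = 11×10⁻⁶×179×625 + 18.5×10⁻⁶×179×550 + 19.6×10⁻⁶×179×550 = 4.982 mm.
The walls prevent any net length change, so an axial force P (same in every segment) develops. Compatibility: P · Σ Lᵢ/(AᵢEᵢ) = δ_free.
Σ Lᵢ/(AᵢEᵢ) = 625/(2150×34×10³) + 550/(2400×104×10³) + 550/(2325×97×10³) = 1.319×10⁻⁵ mm/N.
Hence P = δ_free / Σ(L/AE) = 4.982/1.319×10⁻⁵ = 377.6 kN (compressive).

P ≈ 378 kN (compressive)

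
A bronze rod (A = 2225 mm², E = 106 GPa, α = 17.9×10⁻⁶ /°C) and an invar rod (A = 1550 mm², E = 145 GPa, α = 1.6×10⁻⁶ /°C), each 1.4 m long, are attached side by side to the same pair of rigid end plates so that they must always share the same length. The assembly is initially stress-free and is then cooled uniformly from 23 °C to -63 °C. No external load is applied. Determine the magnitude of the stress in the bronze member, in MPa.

σ ≈ 72.5 MPa (tensile)

Equilibrium of a rigid end plate with no external load gives equal and opposite internal forces ±P in the two members. Since α_{bronze} > α_{invar}, cooling drives the bronze into tension and the invar into compression.
Equating the net (thermal + elastic) strains gives |α₁ − α₂|·ΔT = P·[1/(A₁E₁) + 1/(A₂E₂)].
|α₁ − α₂|·ΔT = 16.3×10⁻⁶ × 86 = 0.001402.
1/(A₁E₁) + 1/(A₂E₂) = 1/(2225×106×10³) + 1/(1550×145×10³) = 8.689×10⁻⁹ N⁻¹.
So P = 0.001402 / 8.689×10⁻⁹ = 161.3 kN.
σ_{bronze} = P/A₁ = 161300/2225 = 72.5 MPa, tensile.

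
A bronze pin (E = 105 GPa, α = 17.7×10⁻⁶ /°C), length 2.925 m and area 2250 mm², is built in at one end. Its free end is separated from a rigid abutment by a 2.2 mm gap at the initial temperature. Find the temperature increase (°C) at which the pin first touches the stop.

ΔT ≈ 42.5 °C

Contact occurs when the free expansion equals the gap: αΔT L = 2.2 mm.
So ΔT = g/(αL) = 2.2/(17.7×10⁻⁶ × 2925) = 42.49 °C.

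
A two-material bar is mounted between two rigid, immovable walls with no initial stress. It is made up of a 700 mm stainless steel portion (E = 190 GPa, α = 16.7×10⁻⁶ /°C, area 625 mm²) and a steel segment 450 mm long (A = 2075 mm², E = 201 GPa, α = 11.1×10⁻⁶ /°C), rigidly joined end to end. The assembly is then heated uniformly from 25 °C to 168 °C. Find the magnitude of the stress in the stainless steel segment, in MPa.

Free thermal expansion of the whole bar: Σ αᵢΔT Lᵢ = 16.7×10⁻⁶×143×700 + 11.1×10⁻⁶×143×450 = 2.386 mm.
Since the ends are fixed, an axial force P builds up, equal in every segment, with P · Σ Lᵢ/(AᵢEᵢ) = δ_free.
Σ Lᵢ/(AᵢEᵢ) = 700/(625×190×10³) + 450/(2075×201×10³) = 6.974×10⁻⁶ mm/N.
P = 2.386 / 6.974×10⁻⁶ = 342100 N = 342.1 kN, compressive.
σ_{stainless steel} = P / A = 342100 / 625 = 547.4 MPa.

σ ≈ 547 MPa (compressive)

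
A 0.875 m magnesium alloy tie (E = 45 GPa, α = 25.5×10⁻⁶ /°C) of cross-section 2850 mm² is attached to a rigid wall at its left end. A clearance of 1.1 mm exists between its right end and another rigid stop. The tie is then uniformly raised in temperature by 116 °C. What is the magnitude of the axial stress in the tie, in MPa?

If the wall were absent the tie would grow by αΔT L = 25.5×10⁻⁶ × 116 × 875 = 2.588 mm.
The gap closes (δ_free > 1.1 mm) and the wall then resists a further 2.588 − 1.1 = 1.488 mm of expansion.
That suppressed elongation corresponds to σ = E·Δ/L = 45×10³ × 1.488/875 = 76.54 MPa.

σ ≈ 76.5 MPa (compressive)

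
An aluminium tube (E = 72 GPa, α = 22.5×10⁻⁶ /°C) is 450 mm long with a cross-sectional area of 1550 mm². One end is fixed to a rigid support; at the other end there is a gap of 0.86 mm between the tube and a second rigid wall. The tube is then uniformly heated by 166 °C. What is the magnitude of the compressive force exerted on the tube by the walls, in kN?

Free thermal elongation = αΔT L = 22.5×10⁻⁶ × 166 × 450 = 1.681 mm.
After closing the 0.86 mm clearance, 1.681 − 0.86 = 0.8207 mm of expansion remains to be suppressed by the wall.
That suppressed elongation corresponds to σ = E·Δ/L = 72×10³ × 0.8207/450 = 131.3 MPa.
P = σA = 131.3 × 1550 = 203.5 kN.

P ≈ 204 kN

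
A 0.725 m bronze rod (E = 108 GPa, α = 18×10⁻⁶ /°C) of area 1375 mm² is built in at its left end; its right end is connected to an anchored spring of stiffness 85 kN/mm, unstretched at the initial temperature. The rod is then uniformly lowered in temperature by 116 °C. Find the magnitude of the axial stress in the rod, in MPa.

The unrestrained thermal change is αΔT L = 18×10⁻⁶ × 116 × 725 = 1.514 mm.
With a force P in the spring, the elastic change of the rod is PL/(AE) and that of the spring is P/k; compatibility requires their sum to equal δ_free.
P [ L/(AE) + 1/k ] = δ_free → P [ 725/(1375×108×10³) + 1/(85×10³) ] = 1.514.
P = 1.514 / 1.665×10⁻⁵ = 90940 N.
σ = P/A = 90940/1375 = 66.14 MPa.

σ ≈ 66.1 MPa (tensile)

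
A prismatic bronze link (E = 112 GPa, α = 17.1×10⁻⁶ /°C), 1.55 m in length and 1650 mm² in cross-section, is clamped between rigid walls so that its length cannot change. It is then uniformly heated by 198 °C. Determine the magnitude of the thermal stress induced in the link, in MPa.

σ ≈ 379 MPa (compressive)

The supports are rigid, so the total axial strain is zero. The restrained thermal strain is ε = αΔT = 17.1×10⁻⁶ × 198 = 3385.8×10⁻⁶.
σ = EαΔT = 112×10³ × 17.1×10⁻⁶ × 198 = 379.2 MPa (compressive; the link is trying to expand).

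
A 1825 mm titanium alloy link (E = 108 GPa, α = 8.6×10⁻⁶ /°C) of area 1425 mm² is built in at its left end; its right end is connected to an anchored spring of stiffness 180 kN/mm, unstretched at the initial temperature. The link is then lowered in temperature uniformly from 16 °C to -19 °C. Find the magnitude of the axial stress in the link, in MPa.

If the spring were absent the link would shorten by αΔT L = 8.6×10⁻⁶ × 35 × 1825 = 0.5493 mm.
Let P be the tensile force in the spring. The link extends elastically by PL/(AE) and the spring stretches by P/k; together these equal δ_free.
So P = δ_free / [L/(AE) + 1/k] = 0.5493 / [ 1825/(1425×108×10³) + 1/(180×10³) ].
P = 0.5493 / 1.741×10⁻⁵ = 31550 N.
σ = P/A = 31550/1425 = 22.14 MPa.

σ ≈ 22.1 MPa (tensile)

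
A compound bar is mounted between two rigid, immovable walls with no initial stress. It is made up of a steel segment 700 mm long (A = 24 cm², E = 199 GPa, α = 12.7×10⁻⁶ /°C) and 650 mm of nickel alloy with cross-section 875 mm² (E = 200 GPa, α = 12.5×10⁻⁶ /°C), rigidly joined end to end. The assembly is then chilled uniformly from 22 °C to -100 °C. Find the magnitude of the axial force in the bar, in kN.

P ≈ 401 kN (tensile)

If the supports were absent, the total length change would be Σ αᵢΔT Lᵢ = 12.7×10⁻⁶×122×700 + 12.5×10⁻⁶×122×650 = 2.076 mm.
The walls prevent any net length change, so an axial force P (same in every segment) develops. Compatibility: P · Σ Lᵢ/(AᵢEᵢ) = δ_free.
The series flexibility is Σ Lᵢ/(AᵢEᵢ) = 700/(2400×199×10³) + 650/(875×200×10³) = 5.18×10⁻⁶ mm/N.
P = 2.076 / 5.18×10⁻⁶ = 400700 N = 400.7 kN, tensile.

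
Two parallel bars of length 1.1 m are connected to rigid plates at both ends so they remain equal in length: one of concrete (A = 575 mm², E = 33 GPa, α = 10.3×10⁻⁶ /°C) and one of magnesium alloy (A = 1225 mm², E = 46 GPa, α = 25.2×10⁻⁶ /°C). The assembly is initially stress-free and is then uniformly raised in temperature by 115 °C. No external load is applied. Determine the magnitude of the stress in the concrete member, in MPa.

σ ≈ 42.3 MPa (tensile)

Equilibrium of a rigid end plate with no external load gives equal and opposite internal forces ±P in the two members. Since α_{magnesium alloy} > α_{concrete}, heating drives the magnesium alloy into compression and the concrete into tension.
Setting the final lengths equal and cancelling L: (α₁ − α₂)ΔT = P/(A₁E₁) + P/(A₂E₂).
|α₁ − α₂|·ΔT = 14.9×10⁻⁶ × 115 = 0.001713.
1/(A₁E₁) + 1/(A₂E₂) = 1/(575×33×10³) + 1/(1225×46×10³) = 7.045×10⁻⁸ N⁻¹.
P = 0.001713 / 7.045×10⁻⁸ = 24320 N = 24.32 kN.
σ_{concrete} = P/A₁ = 24320/575 = 42.3 MPa, tensile.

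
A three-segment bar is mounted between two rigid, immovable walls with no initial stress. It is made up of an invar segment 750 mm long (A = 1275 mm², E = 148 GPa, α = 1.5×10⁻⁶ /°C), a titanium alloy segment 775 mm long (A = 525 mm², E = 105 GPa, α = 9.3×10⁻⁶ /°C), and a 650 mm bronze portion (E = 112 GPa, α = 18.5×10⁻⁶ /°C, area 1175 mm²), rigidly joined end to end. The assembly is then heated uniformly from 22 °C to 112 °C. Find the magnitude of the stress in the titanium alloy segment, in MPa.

Free thermal expansion of the whole bar: Σ αᵢΔT Lᵢ = 1.5×10⁻⁶×90×750 + 9.3×10⁻⁶×90×775 + 18.5×10⁻⁶×90×650 = 1.832 mm.
The walls prevent any net length change, so an axial force P (same in every segment) develops. Compatibility: P · Σ Lᵢ/(AᵢEᵢ) = δ_free.
Σ Lᵢ/(AᵢEᵢ) = 750/(1275×148×10³) + 775/(525×105×10³) + 650/(1175×112×10³) = 2.297×10⁻⁵ mm/N.
P = 1.832 / 2.297×10⁻⁵ = 79750 N = 79.75 kN, compressive.
σ_{titanium alloy} = P / A = 79750 / 525 = 151.9 MPa.

σ ≈ 152 MPa (compressive)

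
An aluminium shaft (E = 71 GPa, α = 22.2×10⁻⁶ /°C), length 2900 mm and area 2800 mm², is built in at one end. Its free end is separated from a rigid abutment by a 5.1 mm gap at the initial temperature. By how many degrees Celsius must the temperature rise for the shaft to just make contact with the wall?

The gap closes when αΔT L = 5.1 mm, since the shaft is still unstressed at that instant.
ΔT = 5.1 / (22.2×10⁻⁶ × 2900) = 79.22 °C.

ΔT ≈ 79.2 °C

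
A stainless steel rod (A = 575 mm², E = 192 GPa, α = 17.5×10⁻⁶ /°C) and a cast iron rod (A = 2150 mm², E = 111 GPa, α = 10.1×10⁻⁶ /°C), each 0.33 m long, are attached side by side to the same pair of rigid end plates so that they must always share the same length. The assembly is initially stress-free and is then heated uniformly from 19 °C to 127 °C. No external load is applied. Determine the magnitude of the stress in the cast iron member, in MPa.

Both members must finish at the same length. With the larger α, the stainless steel tends to over-expand; the plates restrain it, putting the stainless steel in compression and the cast iron in tension. With no external load the two internal forces are equal and opposite, magnitude P.
Setting the final lengths equal and cancelling L: (α₁ − α₂)ΔT = P/(A₁E₁) + P/(A₂E₂).
|α₁ − α₂|·ΔT = 7.4×10⁻⁶ × 108 = 0.0007992.
1/(A₁E₁) + 1/(A₂E₂) = 1/(575×192×10³) + 1/(2150×111×10³) = 1.325×10⁻⁸ N⁻¹.
So P = 0.0007992 / 1.325×10⁻⁸ = 60.33 kN.
σ_{cast iron} = P/A₂ = 60330/2150 = 28.06 MPa, tensile.

σ ≈ 28.1 MPa (tensile)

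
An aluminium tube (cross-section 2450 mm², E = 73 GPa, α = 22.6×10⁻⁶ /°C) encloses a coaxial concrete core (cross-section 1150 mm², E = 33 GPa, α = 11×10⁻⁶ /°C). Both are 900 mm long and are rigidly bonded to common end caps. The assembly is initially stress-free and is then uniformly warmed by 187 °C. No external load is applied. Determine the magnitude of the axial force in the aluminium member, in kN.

P ≈ 67.9 kN (compressive in the aluminium)

The aluminium has the larger α, so on heating it would change length more than the concrete if both were free. The rigid plates force a common final length, so the aluminium is put into compression and the concrete into tension, with equal and opposite forces P (no external load).
Setting the final lengths equal and cancelling L: (α₁ − α₂)ΔT = P/(A₁E₁) + P/(A₂E₂).
|α₁ − α₂|·ΔT = 11.6×10⁻⁶ × 187 = 0.002169.
1/(A₁E₁) + 1/(A₂E₂) = 1/(2450×73×10³) + 1/(1150×33×10³) = 3.194×10⁻⁸ N⁻¹.
So P = 0.002169 / 3.194×10⁻⁸ = 67.91 kN.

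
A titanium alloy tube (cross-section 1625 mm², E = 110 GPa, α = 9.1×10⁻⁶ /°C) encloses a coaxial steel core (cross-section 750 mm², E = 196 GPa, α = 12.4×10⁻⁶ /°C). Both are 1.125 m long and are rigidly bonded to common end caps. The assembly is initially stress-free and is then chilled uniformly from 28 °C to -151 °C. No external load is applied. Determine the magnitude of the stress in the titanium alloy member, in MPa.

σ ≈ 29.3 MPa (compressive)

The steel has the larger α, so on cooling it would change length more than the titanium alloy if both were free. The rigid plates force a common final length, so the steel is put into tension and the titanium alloy into compression, with equal and opposite forces P (no external load).
Setting the final lengths equal and cancelling L: (α₁ − α₂)ΔT = P/(A₁E₁) + P/(A₂E₂).
|α₁ − α₂|·ΔT = 3.3×10⁻⁶ × 179 = 0.0005907.
1/(A₁E₁) + 1/(A₂E₂) = 1/(1625×110×10³) + 1/(750×196×10³) = 1.24×10⁻⁸ N⁻¹.
P = 0.0005907 / 1.24×10⁻⁸ = 47650 N = 47.65 kN.
σ_{titanium alloy} = P/A₁ = 47650/1625 = 29.32 MPa, compressive.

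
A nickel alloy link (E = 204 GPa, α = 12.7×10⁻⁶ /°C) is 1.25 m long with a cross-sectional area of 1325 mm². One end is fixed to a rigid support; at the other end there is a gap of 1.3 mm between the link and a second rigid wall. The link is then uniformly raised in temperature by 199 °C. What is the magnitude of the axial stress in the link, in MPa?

σ ≈ 303 MPa (compressive)

If the wall were absent the link would grow by αΔT L = 12.7×10⁻⁶ × 199 × 1250 = 3.159 mm.
This exceeds the 1.3 mm gap, so the wall pushes back. The portion of expansion that must be recovered elastically is δ_free − gap = 3.159 − 1.3 = 1.859 mm.
Compatibility: PL/(AE) = 1.859 mm, so σ = P/A = E × (1.859/1250) = 303.4 MPa.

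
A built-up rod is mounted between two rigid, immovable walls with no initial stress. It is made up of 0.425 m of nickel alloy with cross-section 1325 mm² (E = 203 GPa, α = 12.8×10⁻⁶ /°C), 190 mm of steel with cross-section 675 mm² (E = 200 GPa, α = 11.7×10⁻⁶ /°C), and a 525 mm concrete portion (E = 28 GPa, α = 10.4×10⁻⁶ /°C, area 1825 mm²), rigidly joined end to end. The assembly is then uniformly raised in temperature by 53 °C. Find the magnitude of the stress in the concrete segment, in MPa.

σ ≈ 28.7 MPa (compressive)

With the walls removed the bar would change length by δ_free = Σ αᵢΔT Lᵢ = 12.8×10⁻⁶×53×425 + 11.7×10⁻⁶×53×190 + 10.4×10⁻⁶×53×525 = 0.6955 mm.
Since the ends are fixed, an axial force P builds up, equal in every segment, with P · Σ Lᵢ/(AᵢEᵢ) = δ_free.
Σ Lᵢ/(AᵢEᵢ) = 425/(1325×203×10³) + 190/(675×200×10³) + 525/(1825×28×10³) = 1.326×10⁻⁵ mm/N.
Hence P = δ_free / Σ(L/AE) = 0.6955/1.326×10⁻⁵ = 52.45 kN (compressive).
σ_{concrete} = P / A = 52450 / 1825 = 28.74 MPa.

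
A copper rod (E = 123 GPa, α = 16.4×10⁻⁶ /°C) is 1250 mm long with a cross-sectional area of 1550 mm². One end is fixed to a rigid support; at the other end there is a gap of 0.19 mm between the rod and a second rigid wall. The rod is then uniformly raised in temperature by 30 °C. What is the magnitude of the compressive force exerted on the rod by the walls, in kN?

P ≈ 64.8 kN

Free thermal elongation = αΔT L = 16.4×10⁻⁶ × 30 × 1250 = 0.615 mm.
After closing the 0.19 mm clearance, 0.615 − 0.19 = 0.425 mm of expansion remains to be suppressed by the wall.
Compatibility: PL/(AE) = 0.425 mm, so σ = P/A = E × (0.425/1250) = 41.82 MPa.
P = σA = 41.82 × 1550 = 64.82 kN.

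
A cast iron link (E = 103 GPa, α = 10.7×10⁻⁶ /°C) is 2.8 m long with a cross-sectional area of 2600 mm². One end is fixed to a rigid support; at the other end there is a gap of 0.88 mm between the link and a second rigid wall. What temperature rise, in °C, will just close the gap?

ΔT ≈ 29.4 °C

Contact occurs when the free expansion equals the gap: αΔT L = 0.88 mm.
ΔT = 0.88 / (10.7×10⁻⁶ × 2800) = 29.37 °C.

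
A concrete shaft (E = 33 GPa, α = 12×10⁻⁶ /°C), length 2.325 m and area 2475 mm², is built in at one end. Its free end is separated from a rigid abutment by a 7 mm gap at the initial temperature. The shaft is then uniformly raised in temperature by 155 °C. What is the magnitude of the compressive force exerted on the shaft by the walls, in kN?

If the wall were absent the shaft would grow by αΔT L = 12×10⁻⁶ × 155 × 2325 = 4.325 mm.
Since δ_free = 4.32 mm is less than the 7 mm gap, the shaft never touches the wall. No axial force develops.

P ≈ 0 kN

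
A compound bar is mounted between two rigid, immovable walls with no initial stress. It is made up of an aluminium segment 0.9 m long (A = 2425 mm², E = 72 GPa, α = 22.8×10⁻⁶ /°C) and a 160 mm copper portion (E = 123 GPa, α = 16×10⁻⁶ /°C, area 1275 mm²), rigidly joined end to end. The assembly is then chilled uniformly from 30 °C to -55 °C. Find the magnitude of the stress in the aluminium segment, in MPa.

If the supports were absent, the total length change would be Σ αᵢΔT Lᵢ = 22.8×10⁻⁶×85×900 + 16×10⁻⁶×85×160 = 1.962 mm.
Since the ends are fixed, an axial force P builds up, equal in every segment, with P · Σ Lᵢ/(AᵢEᵢ) = δ_free.
Σ Lᵢ/(AᵢEᵢ) = 900/(2425×72×10³) + 160/(1275×123×10³) = 6.175×10⁻⁶ mm/N.
So P = 1.962 / 6.175×10⁻⁶ = 317.7 kN, tensile.
σ_{aluminium} = P / A = 317700 / 2425 = 131 MPa.

σ ≈ 131 MPa (tensile)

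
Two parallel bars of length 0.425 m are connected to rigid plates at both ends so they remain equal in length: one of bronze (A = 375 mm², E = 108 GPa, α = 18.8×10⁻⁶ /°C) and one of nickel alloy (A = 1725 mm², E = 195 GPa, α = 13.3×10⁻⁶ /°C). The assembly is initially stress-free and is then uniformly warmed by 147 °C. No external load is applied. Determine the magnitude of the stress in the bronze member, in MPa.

σ ≈ 77.9 MPa (compressive)

The bronze has the larger α, so on heating it would change length more than the nickel alloy if both were free. The rigid plates force a common final length, so the bronze is put into compression and the nickel alloy into tension, with equal and opposite forces P (no external load).
Equating the net (thermal + elastic) strains gives |α₁ − α₂|·ΔT = P·[1/(A₁E₁) + 1/(A₂E₂)].
|α₁ − α₂|·ΔT = 5.5×10⁻⁶ × 147 = 0.0008085.
1/(A₁E₁) + 1/(A₂E₂) = 1/(375×108×10³) + 1/(1725×195×10³) = 2.766×10⁻⁸ N⁻¹.
So P = 0.0008085 / 2.766×10⁻⁸ = 29.23 kN.
σ_{bronze} = P/A₁ = 29230/375 = 77.93 MPa, compressive.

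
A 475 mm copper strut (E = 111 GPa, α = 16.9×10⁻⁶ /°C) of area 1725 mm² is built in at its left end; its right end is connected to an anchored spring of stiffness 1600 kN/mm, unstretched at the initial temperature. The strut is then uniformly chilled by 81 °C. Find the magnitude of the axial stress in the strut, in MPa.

Free thermal contraction: δ_free = αΔT L = 16.9×10⁻⁶ × 81 × 475 = 0.6502 mm.
With a force P in the spring, the elastic change of the strut is PL/(AE) and that of the spring is P/k; compatibility requires their sum to equal δ_free.
So P = δ_free / [L/(AE) + 1/k] = 0.6502 / [ 475/(1725×111×10³) + 1/(1600×10³) ].
P = 0.6502 / 3.106×10⁻⁶ = 209400 N.
σ = P/A = 209400/1725 = 121.4 MPa.

σ ≈ 121 MPa (tensile)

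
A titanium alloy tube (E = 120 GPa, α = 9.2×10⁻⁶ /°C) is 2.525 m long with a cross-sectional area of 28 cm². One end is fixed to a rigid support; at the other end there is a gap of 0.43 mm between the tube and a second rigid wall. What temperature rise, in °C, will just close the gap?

The gap closes when αΔT L = 0.43 mm, since the tube is still unstressed at that instant.
ΔT = 0.43 / (9.2×10⁻⁶ × 2525) = 18.51 °C.

ΔT ≈ 18.5 °C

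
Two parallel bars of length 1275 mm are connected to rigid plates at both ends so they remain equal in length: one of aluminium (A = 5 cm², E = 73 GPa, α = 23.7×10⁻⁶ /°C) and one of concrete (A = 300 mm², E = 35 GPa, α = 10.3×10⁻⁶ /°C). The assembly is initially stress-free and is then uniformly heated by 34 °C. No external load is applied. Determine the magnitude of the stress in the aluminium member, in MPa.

σ ≈ 7.43 MPa (compressive)

The aluminium has the larger α, so on heating it would change length more than the concrete if both were free. The rigid plates force a common final length, so the aluminium is put into compression and the concrete into tension, with equal and opposite forces P (no external load).
Setting the final lengths equal and cancelling L: (α₁ − α₂)ΔT = P/(A₁E₁) + P/(A₂E₂).
|α₁ − α₂|·ΔT = 13.4×10⁻⁶ × 34 = 0.0004556.
1/(A₁E₁) + 1/(A₂E₂) = 1/(500×73×10³) + 1/(300×35×10³) = 1.226×10⁻⁷ N⁻¹.
So P = 0.0004556 / 1.226×10⁻⁷ = 3.715 kN.
σ_{aluminium} = P/A₁ = 3715/500 = 7.43 MPa, compressive.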